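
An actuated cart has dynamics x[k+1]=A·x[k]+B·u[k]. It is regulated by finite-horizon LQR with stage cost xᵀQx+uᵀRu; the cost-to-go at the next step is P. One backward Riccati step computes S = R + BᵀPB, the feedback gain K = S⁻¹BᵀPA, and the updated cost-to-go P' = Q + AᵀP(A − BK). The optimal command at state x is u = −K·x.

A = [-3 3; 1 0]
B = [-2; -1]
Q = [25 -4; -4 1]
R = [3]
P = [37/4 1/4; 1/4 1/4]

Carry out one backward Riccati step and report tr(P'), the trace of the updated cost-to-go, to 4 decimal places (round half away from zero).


BᵀP = [-18.7500 -0.7500]
S = R + BᵀPB = [3] + [38.2500] = [41.2500]
BᵀPA = [55.5000 -56.2500]
K = S⁻¹·BᵀPA = [1.3455 -1.3636]
A−BK = [-0.3091 0.2727; 2.3455 -1.3636]
AᵀP(A−BK) = [7.3273 -6.8182; -6.8182 6.5455]
P' = Q + AᵀP(A−BK) = [32.3273 -10.8182; -10.8182 7.5455]
tr(P') = 39.8727

39.8727


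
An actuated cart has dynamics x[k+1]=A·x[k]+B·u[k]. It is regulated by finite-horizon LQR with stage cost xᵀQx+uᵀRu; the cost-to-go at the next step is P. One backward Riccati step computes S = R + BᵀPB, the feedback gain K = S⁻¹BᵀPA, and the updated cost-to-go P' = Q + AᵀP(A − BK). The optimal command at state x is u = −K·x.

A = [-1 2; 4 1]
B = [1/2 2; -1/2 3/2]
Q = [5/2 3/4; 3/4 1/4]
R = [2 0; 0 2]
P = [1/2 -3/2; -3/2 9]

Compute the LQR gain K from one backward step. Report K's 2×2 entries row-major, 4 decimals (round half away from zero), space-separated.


BᵀP = [1.0000 -5.2500; -1.2500 10.5000]
S = R + BᵀPB = [2 0; 0 2] + [3.1250 -5.8750; -5.8750 13.2500] = [5.1250 -5.8750; -5.8750 15.2500]
BᵀPA = [-22.0000 -3.2500; 43.2500 8.0000]
K = S⁻¹·BᵀPA = [-1.8654 -0.0587; 2.1174 0.5020]
A−BK = [-4.3022 1.0254; -0.1088 0.2177]
AᵀP(A−BK) = [23.8826 1.4980; 1.4980 0.7934]
P' = Q + AᵀP(A−BK) = [26.3826 2.2480; 2.2480 1.0434]
tr(P') = 27.4260

-1.8654 -0.0587 2.1174 0.5020


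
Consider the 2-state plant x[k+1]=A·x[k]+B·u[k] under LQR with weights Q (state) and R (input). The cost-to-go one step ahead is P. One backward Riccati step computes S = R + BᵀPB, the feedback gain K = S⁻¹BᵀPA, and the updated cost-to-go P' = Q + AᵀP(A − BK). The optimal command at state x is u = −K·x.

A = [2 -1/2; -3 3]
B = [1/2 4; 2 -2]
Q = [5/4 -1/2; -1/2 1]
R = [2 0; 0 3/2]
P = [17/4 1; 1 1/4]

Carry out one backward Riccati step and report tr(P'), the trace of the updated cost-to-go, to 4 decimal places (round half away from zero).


BᵀP = [4.1250 1.0000; 15.0000 3.5000]
S = R + BᵀPB = [2 0; 0 3/2] + [4.0625 14.5000; 14.5000 53.0000] = [6.0625 14.5000; 14.5000 54.5000]
BᵀPA = [5.2500 0.9375; 19.5000 3.0000]
K = S⁻¹·BᵀPA = [0.0281 0.0632; 0.3503 0.0382]
A−BK = [0.5847 -0.6845; -2.3555 2.9501]
AᵀP(A−BK) = [0.2712 -0.0773; -0.0773 0.1386]
P' = Q + AᵀP(A−BK) = [1.5212 -0.5773; -0.5773 1.1386]
tr(P') = 2.6598

2.6598


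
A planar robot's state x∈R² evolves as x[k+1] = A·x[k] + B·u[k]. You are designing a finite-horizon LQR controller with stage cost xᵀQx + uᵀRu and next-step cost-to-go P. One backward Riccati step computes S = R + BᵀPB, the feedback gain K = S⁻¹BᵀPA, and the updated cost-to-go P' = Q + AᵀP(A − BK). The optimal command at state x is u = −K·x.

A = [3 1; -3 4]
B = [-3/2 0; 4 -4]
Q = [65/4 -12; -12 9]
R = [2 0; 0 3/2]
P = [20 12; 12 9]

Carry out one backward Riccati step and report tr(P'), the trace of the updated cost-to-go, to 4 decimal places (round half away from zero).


37.8656

BᵀP = [18.0000 18.0000; -48.0000 -36.0000]
S = R + BᵀPB = [2 0; 0 3/2] + [45.0000 -72.0000; -72.0000 144.0000] = [47.0000 -72.0000; -72.0000 145.5000]
BᵀPA = [0.0000 90.0000; -36.0000 -192.0000]
K = S⁻¹·BᵀPA = [-1.5666 -0.4406; -1.0227 -1.5376]
A−BK = [0.6500 0.3391; -0.8241 -0.3880]
AᵀP(A−BK) = [8.1840 4.6455; 4.6455 4.4316]
P' = Q + AᵀP(A−BK) = [24.4340 -7.3545; -7.3545 13.4316]
tr(P') = 37.8656


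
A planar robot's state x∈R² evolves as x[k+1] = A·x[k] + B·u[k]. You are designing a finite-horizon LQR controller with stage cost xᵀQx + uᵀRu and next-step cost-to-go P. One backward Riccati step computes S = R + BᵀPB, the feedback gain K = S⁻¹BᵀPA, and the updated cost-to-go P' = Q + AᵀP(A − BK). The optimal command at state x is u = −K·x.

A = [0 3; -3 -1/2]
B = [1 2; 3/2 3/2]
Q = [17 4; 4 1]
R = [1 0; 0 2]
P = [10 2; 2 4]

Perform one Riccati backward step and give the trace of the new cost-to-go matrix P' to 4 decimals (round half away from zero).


44.1598

BᵀP = [13.0000 8.0000; 23.0000 10.0000]
S = R + BᵀPB = [1 0; 0 2] + [25.0000 38.0000; 38.0000 61.0000] = [26.0000 38.0000; 38.0000 63.0000]
BᵀPA = [-24.0000 35.0000; -30.0000 64.0000]
K = S⁻¹·BᵀPA = [-1.9175 -1.1701; 0.6804 1.7216]
A−BK = [0.5567 0.7268; -1.1443 -1.3273]
AᵀP(A−BK) = [10.3918 11.5670; 11.5670 15.7680]
P' = Q + AᵀP(A−BK) = [27.3918 15.5670; 15.5670 16.7680]
tr(P') = 44.1598


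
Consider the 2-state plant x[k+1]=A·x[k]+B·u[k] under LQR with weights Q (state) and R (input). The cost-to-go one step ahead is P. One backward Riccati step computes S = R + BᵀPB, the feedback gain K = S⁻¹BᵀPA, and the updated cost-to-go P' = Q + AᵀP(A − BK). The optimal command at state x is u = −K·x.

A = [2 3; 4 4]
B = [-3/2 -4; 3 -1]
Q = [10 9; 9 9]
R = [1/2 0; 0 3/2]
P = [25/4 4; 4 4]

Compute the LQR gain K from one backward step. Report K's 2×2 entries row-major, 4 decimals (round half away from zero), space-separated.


1.0085 0.9406 -0.8826 -1.1017

BᵀP = [2.6250 6.0000; -29.0000 -20.0000]
S = R + BᵀPB = [1/2 0; 0 3/2] + [14.0625 -16.5000; -16.5000 136.0000] = [14.5625 -16.5000; -16.5000 137.5000]
BᵀPA = [29.2500 31.8750; -138.0000 -167.0000]
K = S⁻¹·BᵀPA = [1.0085 0.9406; -0.8826 -1.1017]
A−BK = [-0.0176 0.0042; 0.0918 0.0765]
AᵀP(A−BK) = [1.6998 1.9566; 1.9566 2.2890]
P' = Q + AᵀP(A−BK) = [11.6998 10.9566; 10.9566 11.2890]
tr(P') = 22.9888


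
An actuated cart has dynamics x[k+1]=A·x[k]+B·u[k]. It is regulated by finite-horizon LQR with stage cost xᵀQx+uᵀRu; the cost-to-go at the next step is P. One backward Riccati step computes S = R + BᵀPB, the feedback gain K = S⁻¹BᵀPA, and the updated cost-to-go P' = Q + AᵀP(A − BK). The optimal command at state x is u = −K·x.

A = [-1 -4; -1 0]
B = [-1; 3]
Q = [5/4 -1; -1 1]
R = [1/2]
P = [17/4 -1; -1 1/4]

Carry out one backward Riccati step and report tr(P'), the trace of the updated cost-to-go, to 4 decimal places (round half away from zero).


5.7308

BᵀP = [-7.2500 1.7500]
S = R + BᵀPB = [1/2] + [12.5000] = [13.0000]
BᵀPA = [5.5000 29.0000]
K = S⁻¹·BᵀPA = [0.4231 2.2308]
A−BK = [-0.5769 -1.7692; -2.2692 -6.6923]
AᵀP(A−BK) = [0.1731 0.7308; 0.7308 3.3077]
P' = Q + AᵀP(A−BK) = [1.4231 -0.2692; -0.2692 4.3077]
tr(P') = 5.7308


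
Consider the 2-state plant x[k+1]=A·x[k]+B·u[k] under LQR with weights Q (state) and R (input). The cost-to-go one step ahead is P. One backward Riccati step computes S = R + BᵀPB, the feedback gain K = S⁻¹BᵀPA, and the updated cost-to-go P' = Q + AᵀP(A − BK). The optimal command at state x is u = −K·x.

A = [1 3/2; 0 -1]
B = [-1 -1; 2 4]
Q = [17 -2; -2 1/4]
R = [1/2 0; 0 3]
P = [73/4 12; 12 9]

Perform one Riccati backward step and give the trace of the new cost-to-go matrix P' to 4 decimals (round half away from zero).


24.3167

BᵀP = [5.7500 6.0000; 29.7500 24.0000]
S = R + BᵀPB = [1/2 0; 0 3] + [6.2500 18.2500; 18.2500 66.2500] = [6.7500 18.2500; 18.2500 69.2500]
BᵀPA = [5.7500 2.6250; 29.7500 20.6250]
K = S⁻¹·BᵀPA = [-1.0772 -1.4484; 0.7135 0.6795]
A−BK = [0.6363 0.7312; -0.6995 -0.8214]
AᵀP(A−BK) = [3.2177 3.4870; 3.4870 3.8491]
P' = Q + AᵀP(A−BK) = [20.2177 1.4870; 1.4870 4.0991]
tr(P') = 24.3167


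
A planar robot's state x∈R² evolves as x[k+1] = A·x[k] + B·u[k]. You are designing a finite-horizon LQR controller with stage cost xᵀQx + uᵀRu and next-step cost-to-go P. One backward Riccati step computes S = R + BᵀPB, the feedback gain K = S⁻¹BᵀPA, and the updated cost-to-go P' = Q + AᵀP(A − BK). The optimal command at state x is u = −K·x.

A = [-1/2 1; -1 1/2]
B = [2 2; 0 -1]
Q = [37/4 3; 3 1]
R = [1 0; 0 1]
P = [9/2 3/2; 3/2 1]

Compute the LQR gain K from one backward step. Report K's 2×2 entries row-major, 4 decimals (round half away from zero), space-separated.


-0.4573 0.4756 0.0793 0.0976

BᵀP = [9.0000 3.0000; 7.5000 2.0000]
S = R + BᵀPB = [1 0; 0 1] + [18.0000 15.0000; 15.0000 13.0000] = [19.0000 15.0000; 15.0000 14.0000]
BᵀPA = [-7.5000 10.5000; -5.7500 8.5000]
K = S⁻¹·BᵀPA = [-0.4573 0.4756; 0.0793 0.0976]
A−BK = [0.2561 -0.1463; -0.9207 0.5976]
AᵀP(A−BK) = [0.6509 -0.4970; -0.4970 0.4268]
P' = Q + AᵀP(A−BK) = [9.9009 2.5030; 2.5030 1.4268]
tr(P') = 11.3277


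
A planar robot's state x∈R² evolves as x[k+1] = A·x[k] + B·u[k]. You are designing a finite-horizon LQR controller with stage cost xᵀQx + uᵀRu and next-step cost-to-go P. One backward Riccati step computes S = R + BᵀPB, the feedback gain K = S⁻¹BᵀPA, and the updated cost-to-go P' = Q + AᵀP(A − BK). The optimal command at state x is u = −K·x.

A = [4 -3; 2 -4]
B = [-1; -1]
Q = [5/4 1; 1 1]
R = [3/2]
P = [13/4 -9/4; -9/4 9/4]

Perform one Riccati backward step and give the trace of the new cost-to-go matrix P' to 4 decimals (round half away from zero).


28.5000

BᵀP = [-1.0000 0.0000]
S = R + BᵀPB = [3/2] + [1.0000] = [2.5000]
BᵀPA = [-4.0000 3.0000]
K = S⁻¹·BᵀPA = [-1.6000 1.2000]
A−BK = [2.4000 -1.8000; 0.4000 -2.8000]
AᵀP(A−BK) = [18.6000 -2.7000; -2.7000 7.6500]
P' = Q + AᵀP(A−BK) = [19.8500 -1.7000; -1.7000 8.6500]
tr(P') = 28.5000


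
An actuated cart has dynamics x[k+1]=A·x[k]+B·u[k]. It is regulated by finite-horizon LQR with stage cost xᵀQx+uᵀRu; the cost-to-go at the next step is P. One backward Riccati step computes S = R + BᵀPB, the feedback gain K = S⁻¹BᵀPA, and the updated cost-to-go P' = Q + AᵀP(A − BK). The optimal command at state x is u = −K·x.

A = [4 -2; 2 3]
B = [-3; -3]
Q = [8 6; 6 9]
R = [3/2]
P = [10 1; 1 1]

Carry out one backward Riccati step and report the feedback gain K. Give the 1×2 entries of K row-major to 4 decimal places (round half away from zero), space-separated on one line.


-1.2152 0.4051

BᵀP = [-33.0000 -6.0000]
S = R + BᵀPB = [3/2] + [117.0000] = [118.5000]
BᵀPA = [-144.0000 48.0000]
K = S⁻¹·BᵀPA = [-1.2152 0.4051]
A−BK = [0.3544 -0.7848; -1.6456 4.2152]
AᵀP(A−BK) = [5.0127 -7.6709; -7.6709 17.5570]
P' = Q + AᵀP(A−BK) = [13.0127 -1.6709; -1.6709 26.5570]
tr(P') = 39.5696


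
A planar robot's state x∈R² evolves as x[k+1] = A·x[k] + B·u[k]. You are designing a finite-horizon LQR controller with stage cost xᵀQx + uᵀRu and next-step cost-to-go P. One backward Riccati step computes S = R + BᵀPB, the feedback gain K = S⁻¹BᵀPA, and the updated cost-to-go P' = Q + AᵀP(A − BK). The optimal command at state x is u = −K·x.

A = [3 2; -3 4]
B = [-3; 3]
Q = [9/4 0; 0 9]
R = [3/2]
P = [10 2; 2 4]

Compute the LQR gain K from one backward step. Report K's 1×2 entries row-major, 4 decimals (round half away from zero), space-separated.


-0.9836 -0.2623

BᵀP = [-24.0000 6.0000]
S = R + BᵀPB = [3/2] + [90.0000] = [91.5000]
BᵀPA = [-90.0000 -24.0000]
K = S⁻¹·BᵀPA = [-0.9836 -0.2623]
A−BK = [0.0492 1.2131; -0.0492 4.7869]
AᵀP(A−BK) = [1.4754 0.3934; 0.3934 129.7049]
P' = Q + AᵀP(A−BK) = [3.7254 0.3934; 0.3934 138.7049]
tr(P') = 142.4303


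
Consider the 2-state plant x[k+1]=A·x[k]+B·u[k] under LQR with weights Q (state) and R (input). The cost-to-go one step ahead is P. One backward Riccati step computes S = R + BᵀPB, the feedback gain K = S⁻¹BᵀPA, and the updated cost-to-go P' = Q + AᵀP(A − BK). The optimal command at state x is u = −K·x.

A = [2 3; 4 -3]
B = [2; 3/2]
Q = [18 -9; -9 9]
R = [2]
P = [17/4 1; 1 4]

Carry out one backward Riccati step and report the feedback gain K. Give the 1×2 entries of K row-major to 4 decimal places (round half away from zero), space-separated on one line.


1.5294 0.1765

BᵀP = [10.0000 8.0000]
S = R + BᵀPB = [2] + [32.0000] = [34.0000]
BᵀPA = [52.0000 6.0000]
K = S⁻¹·BᵀPA = [1.5294 0.1765]
A−BK = [-1.0588 2.6471; 1.7059 -3.2647]
AᵀP(A−BK) = [17.4706 -25.6765; -25.6765 55.1912]
P' = Q + AᵀP(A−BK) = [35.4706 -34.6765; -34.6765 64.1912]
tr(P') = 99.6618


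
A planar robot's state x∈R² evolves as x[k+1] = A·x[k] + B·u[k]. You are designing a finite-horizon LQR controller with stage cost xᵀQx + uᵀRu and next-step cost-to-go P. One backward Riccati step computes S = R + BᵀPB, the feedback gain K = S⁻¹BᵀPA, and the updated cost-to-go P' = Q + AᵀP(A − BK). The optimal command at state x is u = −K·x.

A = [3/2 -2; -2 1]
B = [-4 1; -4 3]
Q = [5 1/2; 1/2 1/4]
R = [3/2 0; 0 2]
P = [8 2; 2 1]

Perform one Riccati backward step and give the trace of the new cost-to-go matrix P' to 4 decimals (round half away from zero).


BᵀP = [-40.0000 -12.0000; 14.0000 5.0000]
S = R + BᵀPB = [3/2 0; 0 2] + [208.0000 -76.0000; -76.0000 29.0000] = [209.5000 -76.0000; -76.0000 31.0000]
BᵀPA = [-36.0000 68.0000; 11.0000 -23.0000]
K = S⁻¹·BᵀPA = [-0.3897 0.5010; -0.6006 0.4864]
A−BK = [0.5418 -0.4823; -1.7571 1.5449]
AᵀP(A−BK) = [2.5769 -2.3132; -2.3132 2.1169]
P' = Q + AᵀP(A−BK) = [7.5769 -1.8132; -1.8132 2.3669]
tr(P') = 9.9438

9.9438


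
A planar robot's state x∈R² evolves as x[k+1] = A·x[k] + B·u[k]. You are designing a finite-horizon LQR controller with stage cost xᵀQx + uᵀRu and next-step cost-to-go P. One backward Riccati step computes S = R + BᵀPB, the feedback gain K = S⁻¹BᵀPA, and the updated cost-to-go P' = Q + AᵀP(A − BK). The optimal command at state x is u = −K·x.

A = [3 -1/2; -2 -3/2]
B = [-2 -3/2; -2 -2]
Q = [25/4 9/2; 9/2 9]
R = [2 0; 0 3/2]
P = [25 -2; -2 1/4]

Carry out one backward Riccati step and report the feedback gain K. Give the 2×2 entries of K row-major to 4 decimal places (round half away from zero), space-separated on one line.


BᵀP = [-46.0000 3.5000; -33.5000 2.5000]
S = R + BᵀPB = [2 0; 0 3/2] + [85.0000 62.0000; 62.0000 45.2500] = [87.0000 62.0000; 62.0000 46.7500]
BᵀPA = [-145.0000 17.7500; -105.5000 13.0000]
K = S⁻¹·BᵀPA = [-1.0649 0.1067; -0.8443 0.1366]
A−BK = [-0.3964 -0.0817; -5.8186 -1.0134]
AᵀP(A−BK) = [6.5039 0.1293; 0.1293 0.1432]
P' = Q + AᵀP(A−BK) = [12.7539 4.6293; 4.6293 9.1432]
tr(P') = 21.8971

-1.0649 0.1067 -0.8443 0.1366


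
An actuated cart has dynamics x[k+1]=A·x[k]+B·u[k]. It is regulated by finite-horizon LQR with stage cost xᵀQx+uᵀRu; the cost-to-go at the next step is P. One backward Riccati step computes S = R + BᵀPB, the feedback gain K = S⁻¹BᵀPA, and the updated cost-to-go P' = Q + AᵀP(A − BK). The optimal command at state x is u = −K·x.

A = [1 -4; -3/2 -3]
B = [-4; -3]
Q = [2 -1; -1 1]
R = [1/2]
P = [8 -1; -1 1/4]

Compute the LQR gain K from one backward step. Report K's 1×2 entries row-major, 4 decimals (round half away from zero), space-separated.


-0.3173 0.9953

BᵀP = [-29.0000 3.2500]
S = R + BᵀPB = [1/2] + [106.2500] = [106.7500]
BᵀPA = [-33.8750 106.2500]
K = S⁻¹·BᵀPA = [-0.3173 0.9953]
A−BK = [-0.2693 -0.0187; -2.4520 -0.0141]
AᵀP(A−BK) = [0.8129 -0.1587; -0.1587 0.4977]
P' = Q + AᵀP(A−BK) = [2.8129 -1.1587; -1.1587 1.4977]
tr(P') = 4.3106


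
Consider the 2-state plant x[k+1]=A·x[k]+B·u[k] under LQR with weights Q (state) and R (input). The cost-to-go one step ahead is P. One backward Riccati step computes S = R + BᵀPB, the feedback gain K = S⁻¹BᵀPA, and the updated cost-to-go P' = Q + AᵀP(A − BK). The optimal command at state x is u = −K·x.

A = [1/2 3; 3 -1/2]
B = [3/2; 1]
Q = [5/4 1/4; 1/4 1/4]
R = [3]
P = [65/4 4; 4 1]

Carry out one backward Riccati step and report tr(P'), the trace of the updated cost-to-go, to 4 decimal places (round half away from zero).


BᵀP = [28.3750 7.0000]
S = R + BᵀPB = [3] + [49.5625] = [52.5625]
BᵀPA = [35.1875 81.6250]
K = S⁻¹·BᵀPA = [0.6694 1.5529]
A−BK = [-0.5042 0.6706; 2.3306 -2.0529]
AᵀP(A−BK) = [1.5065 3.2319; 3.2319 7.7435]
P' = Q + AᵀP(A−BK) = [2.7565 3.4819; 3.4819 7.9935]
tr(P') = 10.7500

10.7500


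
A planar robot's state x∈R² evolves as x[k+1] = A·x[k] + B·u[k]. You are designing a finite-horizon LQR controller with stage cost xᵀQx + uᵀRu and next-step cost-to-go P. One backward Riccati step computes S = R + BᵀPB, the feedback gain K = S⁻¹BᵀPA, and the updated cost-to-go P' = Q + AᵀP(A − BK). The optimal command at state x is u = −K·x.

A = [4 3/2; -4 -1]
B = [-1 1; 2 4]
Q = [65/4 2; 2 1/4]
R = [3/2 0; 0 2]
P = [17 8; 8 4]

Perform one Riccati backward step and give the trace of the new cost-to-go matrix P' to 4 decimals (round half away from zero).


25.0914

BᵀP = [-1.0000 0.0000; 49.0000 24.0000]
S = R + BᵀPB = [3/2 0; 0 2] + [1.0000 -1.0000; -1.0000 145.0000] = [2.5000 -1.0000; -1.0000 147.0000]
BᵀPA = [-4.0000 -1.5000; 100.0000 49.5000]
K = S⁻¹·BᵀPA = [-1.3315 -0.4666; 0.6712 0.3336]
A−BK = [1.9973 0.6999; -4.0218 -1.4011]
AᵀP(A−BK) = [7.5525 2.7776; 2.7776 1.0389]
P' = Q + AᵀP(A−BK) = [23.8025 4.7776; 4.7776 1.2889]
tr(P') = 25.0914


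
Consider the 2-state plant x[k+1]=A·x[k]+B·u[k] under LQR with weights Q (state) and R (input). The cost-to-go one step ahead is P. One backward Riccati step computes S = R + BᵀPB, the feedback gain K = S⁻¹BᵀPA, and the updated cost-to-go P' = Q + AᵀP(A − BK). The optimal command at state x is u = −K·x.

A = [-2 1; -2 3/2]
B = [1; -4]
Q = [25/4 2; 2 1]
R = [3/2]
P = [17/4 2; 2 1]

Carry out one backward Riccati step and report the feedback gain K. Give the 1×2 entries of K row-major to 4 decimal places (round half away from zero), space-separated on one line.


BᵀP = [-3.7500 -2.0000]
S = R + BᵀPB = [3/2] + [4.2500] = [5.7500]
BᵀPA = [11.5000 -6.7500]
K = S⁻¹·BᵀPA = [2.0000 -1.1739]
A−BK = [-4.0000 2.1739; 6.0000 -3.1957]
AᵀP(A−BK) = [14.0000 -8.0000; -8.0000 4.5761]
P' = Q + AᵀP(A−BK) = [20.2500 -6.0000; -6.0000 5.5761]
tr(P') = 25.8261

2.0000 -1.1739


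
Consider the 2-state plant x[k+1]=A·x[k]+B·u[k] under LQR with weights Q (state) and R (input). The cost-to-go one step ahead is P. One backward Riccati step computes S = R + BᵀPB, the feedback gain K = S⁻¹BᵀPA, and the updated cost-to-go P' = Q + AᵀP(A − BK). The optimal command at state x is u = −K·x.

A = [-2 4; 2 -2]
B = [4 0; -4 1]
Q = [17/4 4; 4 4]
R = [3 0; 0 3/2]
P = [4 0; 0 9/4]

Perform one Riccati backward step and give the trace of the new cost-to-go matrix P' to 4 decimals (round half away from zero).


14.2942

BᵀP = [16.0000 -9.0000; 0.0000 2.2500]
S = R + BᵀPB = [3 0; 0 3/2] + [100.0000 -9.0000; -9.0000 2.2500] = [103.0000 -9.0000; -9.0000 3.7500]
BᵀPA = [-50.0000 82.0000; 4.5000 -4.5000]
K = S⁻¹·BᵀPA = [-0.4816 0.8747; 0.0442 0.8993]
A−BK = [-0.0737 0.5012; 0.0295 0.5995]
AᵀP(A−BK) = [0.7224 -1.3120; -1.3120 5.3219]
P' = Q + AᵀP(A−BK) = [4.9724 2.6880; 2.6880 9.3219]
tr(P') = 14.2942


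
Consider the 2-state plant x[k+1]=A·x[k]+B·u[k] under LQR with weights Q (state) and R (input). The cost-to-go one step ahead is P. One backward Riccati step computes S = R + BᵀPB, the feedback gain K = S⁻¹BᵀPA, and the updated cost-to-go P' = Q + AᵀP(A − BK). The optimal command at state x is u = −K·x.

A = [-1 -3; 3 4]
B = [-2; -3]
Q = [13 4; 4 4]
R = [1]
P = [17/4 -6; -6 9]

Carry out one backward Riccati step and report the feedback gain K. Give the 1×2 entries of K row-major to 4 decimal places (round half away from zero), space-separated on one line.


BᵀP = [9.5000 -15.0000]
S = R + BᵀPB = [1] + [26.0000] = [27.0000]
BᵀPA = [-54.5000 -88.5000]
K = S⁻¹·BᵀPA = [-2.0185 -3.2778]
A−BK = [-5.0370 -9.5556; -3.0556 -5.8333]
AᵀP(A−BK) = [11.2407 20.1111; 20.1111 36.1667]
P' = Q + AᵀP(A−BK) = [24.2407 24.1111; 24.1111 40.1667]
tr(P') = 64.4074

-2.0185 -3.2778


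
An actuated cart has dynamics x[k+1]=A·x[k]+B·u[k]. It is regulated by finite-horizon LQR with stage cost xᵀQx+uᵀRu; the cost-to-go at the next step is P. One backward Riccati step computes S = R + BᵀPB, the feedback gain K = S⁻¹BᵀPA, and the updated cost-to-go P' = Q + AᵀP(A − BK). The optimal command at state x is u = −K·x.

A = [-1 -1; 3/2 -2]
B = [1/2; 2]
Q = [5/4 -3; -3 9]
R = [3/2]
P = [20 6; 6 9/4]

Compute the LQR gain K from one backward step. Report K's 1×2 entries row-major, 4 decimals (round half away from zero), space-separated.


BᵀP = [22.0000 7.5000]
S = R + BᵀPB = [3/2] + [26.0000] = [27.5000]
BᵀPA = [-10.7500 -37.0000]
K = S⁻¹·BᵀPA = [-0.3909 -1.3455]
A−BK = [-0.8045 -0.3273; 2.2818 0.6909]
AᵀP(A−BK) = [2.8602 1.7864; 1.7864 3.2182]
P' = Q + AᵀP(A−BK) = [4.1102 -1.2136; -1.2136 12.2182]
tr(P') = 16.3284

-0.3909 -1.3455


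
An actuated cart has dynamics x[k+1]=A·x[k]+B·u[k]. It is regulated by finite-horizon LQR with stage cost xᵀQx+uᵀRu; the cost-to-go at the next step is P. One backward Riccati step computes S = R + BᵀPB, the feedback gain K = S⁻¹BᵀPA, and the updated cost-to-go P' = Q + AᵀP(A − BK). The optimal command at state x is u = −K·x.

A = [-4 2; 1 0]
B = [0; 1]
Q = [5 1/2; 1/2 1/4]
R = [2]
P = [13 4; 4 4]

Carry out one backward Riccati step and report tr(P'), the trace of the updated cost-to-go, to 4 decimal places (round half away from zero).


BᵀP = [4.0000 4.0000]
S = R + BᵀPB = [2] + [4.0000] = [6.0000]
BᵀPA = [-12.0000 8.0000]
K = S⁻¹·BᵀPA = [-2.0000 1.3333]
A−BK = [-4.0000 2.0000; 3.0000 -1.3333]
AᵀP(A−BK) = [156.0000 -80.0000; -80.0000 41.3333]
P' = Q + AᵀP(A−BK) = [161.0000 -79.5000; -79.5000 41.5833]
tr(P') = 202.5833

202.5833


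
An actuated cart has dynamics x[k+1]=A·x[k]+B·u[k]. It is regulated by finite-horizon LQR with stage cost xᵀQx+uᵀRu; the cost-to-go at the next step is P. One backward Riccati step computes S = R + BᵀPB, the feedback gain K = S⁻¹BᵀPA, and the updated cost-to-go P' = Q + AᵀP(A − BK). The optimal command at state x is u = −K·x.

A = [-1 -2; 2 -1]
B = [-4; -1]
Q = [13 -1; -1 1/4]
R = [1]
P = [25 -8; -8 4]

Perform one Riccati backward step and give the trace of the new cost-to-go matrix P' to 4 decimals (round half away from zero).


22.6488

BᵀP = [-92.0000 28.0000]
S = R + BᵀPB = [1] + [340.0000] = [341.0000]
BᵀPA = [148.0000 156.0000]
K = S⁻¹·BᵀPA = [0.4340 0.4575]
A−BK = [0.7361 -0.1701; 2.4340 -0.5425]
AᵀP(A−BK) = [8.7654 -1.7067; -1.7067 0.6334]
P' = Q + AᵀP(A−BK) = [21.7654 -2.7067; -2.7067 0.8834]
tr(P') = 22.6488


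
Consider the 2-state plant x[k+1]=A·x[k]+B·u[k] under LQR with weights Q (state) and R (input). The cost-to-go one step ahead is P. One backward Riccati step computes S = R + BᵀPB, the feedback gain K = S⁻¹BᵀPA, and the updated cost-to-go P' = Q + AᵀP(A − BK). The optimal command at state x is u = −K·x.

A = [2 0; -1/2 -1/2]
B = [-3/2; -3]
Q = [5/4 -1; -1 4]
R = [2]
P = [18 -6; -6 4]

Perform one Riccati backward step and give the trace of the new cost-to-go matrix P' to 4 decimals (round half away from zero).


BᵀP = [-9.0000 -3.0000]
S = R + BᵀPB = [2] + [22.5000] = [24.5000]
BᵀPA = [-16.5000 1.5000]
K = S⁻¹·BᵀPA = [-0.6735 0.0612]
A−BK = [0.9898 0.0918; -2.5204 -0.3163]
AᵀP(A−BK) = [73.8878 8.0102; 8.0102 0.9082]
P' = Q + AᵀP(A−BK) = [75.1378 7.0102; 7.0102 4.9082]
tr(P') = 80.0459

80.0459


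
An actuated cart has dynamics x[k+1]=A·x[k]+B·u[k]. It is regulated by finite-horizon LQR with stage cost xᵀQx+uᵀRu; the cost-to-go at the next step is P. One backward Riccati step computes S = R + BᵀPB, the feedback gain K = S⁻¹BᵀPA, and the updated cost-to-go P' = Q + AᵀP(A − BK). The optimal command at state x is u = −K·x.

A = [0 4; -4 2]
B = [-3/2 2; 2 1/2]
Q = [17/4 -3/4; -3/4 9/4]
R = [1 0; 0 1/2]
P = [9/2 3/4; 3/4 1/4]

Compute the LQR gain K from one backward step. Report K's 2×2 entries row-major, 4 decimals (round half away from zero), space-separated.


BᵀP = [-5.2500 -0.6250; 9.3750 1.6250]
S = R + BᵀPB = [1 0; 0 1/2] + [6.6250 -10.8125; -10.8125 19.5625] = [7.6250 -10.8125; -10.8125 20.0625]
BᵀPA = [2.5000 -22.2500; -6.5000 40.7500]
K = S⁻¹·BᵀPA = [-0.5580 -0.1603; -0.6247 1.9448]
A−BK = [0.4124 -0.1300; -2.5716 1.3482]
AᵀP(A−BK) = [1.3343 -0.9583; -0.9583 2.1843]
P' = Q + AᵀP(A−BK) = [5.5843 -1.7083; -1.7083 4.4343]
tr(P') = 10.0187

-0.5580 -0.1603 -0.6247 1.9448


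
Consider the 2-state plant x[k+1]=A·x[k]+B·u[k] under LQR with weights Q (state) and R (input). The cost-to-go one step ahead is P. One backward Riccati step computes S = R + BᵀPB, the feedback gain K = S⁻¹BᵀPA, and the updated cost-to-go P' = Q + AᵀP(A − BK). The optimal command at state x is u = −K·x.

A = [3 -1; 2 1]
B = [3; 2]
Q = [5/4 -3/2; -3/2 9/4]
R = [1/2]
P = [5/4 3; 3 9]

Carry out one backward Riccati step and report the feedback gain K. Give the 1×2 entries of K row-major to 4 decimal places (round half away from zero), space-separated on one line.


0.9940 0.2060

BᵀP = [9.7500 27.0000]
S = R + BᵀPB = [1/2] + [83.2500] = [83.7500]
BᵀPA = [83.2500 17.2500]
K = S⁻¹·BᵀPA = [0.9940 0.2060]
A−BK = [0.0179 -1.6179; 0.0119 0.5881]
AᵀP(A−BK) = [0.4970 0.1030; 0.1030 0.6970]
P' = Q + AᵀP(A−BK) = [1.7470 -1.3970; -1.3970 2.9470]
tr(P') = 4.6940


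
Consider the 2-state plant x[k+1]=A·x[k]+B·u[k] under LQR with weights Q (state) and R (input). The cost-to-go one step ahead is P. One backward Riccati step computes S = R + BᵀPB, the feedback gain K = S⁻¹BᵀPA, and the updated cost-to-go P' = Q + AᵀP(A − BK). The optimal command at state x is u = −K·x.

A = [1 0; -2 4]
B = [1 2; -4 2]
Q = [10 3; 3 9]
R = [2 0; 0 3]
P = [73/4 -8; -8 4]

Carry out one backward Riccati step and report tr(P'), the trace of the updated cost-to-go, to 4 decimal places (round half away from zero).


BᵀP = [50.2500 -24.0000; 20.5000 -8.0000]
S = R + BᵀPB = [2 0; 0 3] + [146.2500 52.5000; 52.5000 25.0000] = [148.2500 52.5000; 52.5000 28.0000]
BᵀPA = [98.2500 -96.0000; 36.5000 -32.0000]
K = S⁻¹·BᵀPA = [0.5985 -0.7227; 0.1814 0.2122]
A−BK = [0.0387 0.2983; 0.0312 0.6847]
AᵀP(A−BK) = [0.8270 -0.7399; -0.7399 1.4110]
P' = Q + AᵀP(A−BK) = [10.8270 2.2601; 2.2601 10.4110]
tr(P') = 21.2380

21.2380


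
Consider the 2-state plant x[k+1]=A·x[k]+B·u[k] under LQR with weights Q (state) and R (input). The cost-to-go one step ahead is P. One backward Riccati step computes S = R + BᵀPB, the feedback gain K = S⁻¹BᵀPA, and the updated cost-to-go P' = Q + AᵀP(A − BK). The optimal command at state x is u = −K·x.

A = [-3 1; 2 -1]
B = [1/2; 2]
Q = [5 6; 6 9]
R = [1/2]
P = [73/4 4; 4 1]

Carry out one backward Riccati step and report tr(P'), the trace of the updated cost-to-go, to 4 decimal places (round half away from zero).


25.1392

BᵀP = [17.1250 4.0000]
S = R + BᵀPB = [1/2] + [16.5625] = [17.0625]
BᵀPA = [-43.3750 13.1250]
K = S⁻¹·BᵀPA = [-2.5421 0.7692]
A−BK = [-1.7289 0.6154; 7.0842 -2.5385]
AᵀP(A−BK) = [9.9853 -3.3846; -3.3846 1.1538]
P' = Q + AᵀP(A−BK) = [14.9853 2.6154; 2.6154 10.1538]
tr(P') = 25.1392


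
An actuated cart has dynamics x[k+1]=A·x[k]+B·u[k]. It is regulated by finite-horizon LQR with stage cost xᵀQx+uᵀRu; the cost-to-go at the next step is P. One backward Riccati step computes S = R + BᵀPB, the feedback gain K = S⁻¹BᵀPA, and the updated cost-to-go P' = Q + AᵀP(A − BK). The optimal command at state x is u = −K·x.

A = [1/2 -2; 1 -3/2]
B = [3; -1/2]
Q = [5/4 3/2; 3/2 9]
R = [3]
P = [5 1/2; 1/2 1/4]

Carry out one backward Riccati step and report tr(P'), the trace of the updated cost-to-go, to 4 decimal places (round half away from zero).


12.7735

BᵀP = [14.7500 1.3750]
S = R + BᵀPB = [3] + [43.5625] = [46.5625]
BᵀPA = [8.7500 -31.5625]
K = S⁻¹·BᵀPA = [0.1879 -0.6779]
A−BK = [-0.0638 0.0336; 1.0940 -1.8389]
AᵀP(A−BK) = [0.3557 -0.8188; -0.8188 2.1678]
P' = Q + AᵀP(A−BK) = [1.6057 0.6812; 0.6812 11.1678]
tr(P') = 12.7735


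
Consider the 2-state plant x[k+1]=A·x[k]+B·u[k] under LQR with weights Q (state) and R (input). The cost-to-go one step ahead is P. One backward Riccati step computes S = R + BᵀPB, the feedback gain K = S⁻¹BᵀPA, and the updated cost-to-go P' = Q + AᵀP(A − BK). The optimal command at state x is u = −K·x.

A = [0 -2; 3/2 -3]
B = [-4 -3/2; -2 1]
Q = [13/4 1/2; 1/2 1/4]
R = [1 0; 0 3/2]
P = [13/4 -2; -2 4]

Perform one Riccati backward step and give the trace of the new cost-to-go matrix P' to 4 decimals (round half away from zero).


7.0554

BᵀP = [-9.0000 0.0000; -6.8750 7.0000]
S = R + BᵀPB = [1 0; 0 3/2] + [36.0000 13.5000; 13.5000 17.3125] = [37.0000 13.5000; 13.5000 18.8125]
BᵀPA = [0.0000 18.0000; 10.5000 -7.2500]
K = S⁻¹·BᵀPA = [-0.2759 0.8495; 0.7561 -0.9950]
A−BK = [0.0307 -0.0944; 0.1921 -0.3059]
AᵀP(A−BK) = [1.0608 -1.5524; -1.5524 2.4946]
P' = Q + AᵀP(A−BK) = [4.3108 -1.0524; -1.0524 2.7446]
tr(P') = 7.0554


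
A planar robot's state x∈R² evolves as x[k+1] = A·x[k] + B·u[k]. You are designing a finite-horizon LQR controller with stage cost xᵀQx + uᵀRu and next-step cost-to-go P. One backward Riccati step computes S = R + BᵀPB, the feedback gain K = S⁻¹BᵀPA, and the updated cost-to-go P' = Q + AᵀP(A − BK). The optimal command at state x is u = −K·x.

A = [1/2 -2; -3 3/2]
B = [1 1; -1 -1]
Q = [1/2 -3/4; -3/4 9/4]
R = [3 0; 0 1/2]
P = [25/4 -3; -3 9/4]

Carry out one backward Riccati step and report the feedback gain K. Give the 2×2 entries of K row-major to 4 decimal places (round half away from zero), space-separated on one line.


0.1950 -0.2524 1.1699 -1.5144

BᵀP = [9.2500 -5.2500; 9.2500 -5.2500]
S = R + BᵀPB = [3 0; 0 1/2] + [14.5000 14.5000; 14.5000 14.5000] = [17.5000 14.5000; 14.5000 15.0000]
BᵀPA = [20.3750 -26.3750; 20.3750 -26.3750]
K = S⁻¹·BᵀPA = [0.1950 -0.2524; 1.1699 -1.5144]
A−BK = [-0.8648 -0.2333; -1.6352 -0.2667]
AᵀP(A−BK) = [3.0040 -0.6275; -0.6275 1.4646]
P' = Q + AᵀP(A−BK) = [3.5040 -1.3775; -1.3775 3.7146]
tr(P') = 7.2186


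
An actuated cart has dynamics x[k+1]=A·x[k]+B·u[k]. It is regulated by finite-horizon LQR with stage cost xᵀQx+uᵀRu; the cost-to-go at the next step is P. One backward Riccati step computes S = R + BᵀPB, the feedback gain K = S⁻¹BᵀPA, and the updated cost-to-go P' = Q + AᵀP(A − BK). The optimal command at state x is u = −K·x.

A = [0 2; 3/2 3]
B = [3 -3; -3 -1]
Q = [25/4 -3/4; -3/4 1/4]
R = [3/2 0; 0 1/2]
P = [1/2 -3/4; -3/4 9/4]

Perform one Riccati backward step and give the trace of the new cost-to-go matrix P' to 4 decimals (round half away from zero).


7.8539

BᵀP = [3.7500 -9.0000; -0.7500 0.0000]
S = R + BᵀPB = [3/2 0; 0 1/2] + [38.2500 -2.2500; -2.2500 2.2500] = [39.7500 -2.2500; -2.2500 2.7500]
BᵀPA = [-13.5000 -19.5000; 0.0000 -1.5000]
K = S⁻¹·BᵀPA = [-0.3561 -0.5468; -0.2914 -0.9928]
A−BK = [0.1942 0.6619; 0.1403 0.3669]
AᵀP(A−BK) = [0.2549 0.4937; 0.4937 1.0989]
P' = Q + AᵀP(A−BK) = [6.5049 -0.2563; -0.2563 1.3489]
tr(P') = 7.8539


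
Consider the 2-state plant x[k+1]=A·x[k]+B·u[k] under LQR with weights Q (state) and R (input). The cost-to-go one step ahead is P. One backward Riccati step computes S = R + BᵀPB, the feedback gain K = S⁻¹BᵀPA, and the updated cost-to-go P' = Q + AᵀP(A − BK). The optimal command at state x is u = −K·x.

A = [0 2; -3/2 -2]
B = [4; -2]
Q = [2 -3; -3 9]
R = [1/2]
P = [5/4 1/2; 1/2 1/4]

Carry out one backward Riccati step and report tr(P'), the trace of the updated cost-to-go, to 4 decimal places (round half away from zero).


BᵀP = [4.0000 1.5000]
S = R + BᵀPB = [1/2] + [13.0000] = [13.5000]
BᵀPA = [-2.2500 5.0000]
K = S⁻¹·BᵀPA = [-0.1667 0.3704]
A−BK = [0.6667 0.5185; -1.8333 -1.2593]
AᵀP(A−BK) = [0.1875 0.0833; 0.0833 0.1481]
P' = Q + AᵀP(A−BK) = [2.1875 -2.9167; -2.9167 9.1481]
tr(P') = 11.3356

11.3356


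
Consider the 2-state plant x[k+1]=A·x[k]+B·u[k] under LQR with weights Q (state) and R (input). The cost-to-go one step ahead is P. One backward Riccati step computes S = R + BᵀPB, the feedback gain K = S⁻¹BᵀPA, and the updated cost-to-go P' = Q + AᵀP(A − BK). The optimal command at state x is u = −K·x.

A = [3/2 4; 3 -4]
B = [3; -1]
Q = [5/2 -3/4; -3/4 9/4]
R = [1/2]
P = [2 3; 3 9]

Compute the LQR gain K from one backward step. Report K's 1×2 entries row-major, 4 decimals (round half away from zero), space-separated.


0.4737 1.2632

BᵀP = [3.0000 0.0000]
S = R + BᵀPB = [1/2] + [9.0000] = [9.5000]
BᵀPA = [4.5000 12.0000]
K = S⁻¹·BᵀPA = [0.4737 1.2632]
A−BK = [0.0789 0.2105; 3.4737 -2.7368]
AᵀP(A−BK) = [110.3684 -83.6842; -83.6842 64.8421]
P' = Q + AᵀP(A−BK) = [112.8684 -84.4342; -84.4342 67.0921]
tr(P') = 179.9605


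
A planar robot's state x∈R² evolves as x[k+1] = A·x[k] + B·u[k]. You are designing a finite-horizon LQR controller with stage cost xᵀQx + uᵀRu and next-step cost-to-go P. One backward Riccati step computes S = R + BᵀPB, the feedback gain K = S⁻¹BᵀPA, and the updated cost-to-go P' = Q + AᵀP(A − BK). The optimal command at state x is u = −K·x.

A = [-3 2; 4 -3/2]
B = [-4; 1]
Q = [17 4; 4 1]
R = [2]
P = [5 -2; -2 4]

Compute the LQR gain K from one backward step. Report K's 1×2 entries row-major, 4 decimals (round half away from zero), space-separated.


1.1176 -0.6078

BᵀP = [-22.0000 12.0000]
S = R + BᵀPB = [2] + [100.0000] = [102.0000]
BᵀPA = [114.0000 -62.0000]
K = S⁻¹·BᵀPA = [1.1176 -0.6078]
A−BK = [1.4706 -0.4314; 2.8824 -0.8922]
AᵀP(A−BK) = [29.5882 -9.7059; -9.7059 3.3137]
P' = Q + AᵀP(A−BK) = [46.5882 -5.7059; -5.7059 4.3137]
tr(P') = 50.9020


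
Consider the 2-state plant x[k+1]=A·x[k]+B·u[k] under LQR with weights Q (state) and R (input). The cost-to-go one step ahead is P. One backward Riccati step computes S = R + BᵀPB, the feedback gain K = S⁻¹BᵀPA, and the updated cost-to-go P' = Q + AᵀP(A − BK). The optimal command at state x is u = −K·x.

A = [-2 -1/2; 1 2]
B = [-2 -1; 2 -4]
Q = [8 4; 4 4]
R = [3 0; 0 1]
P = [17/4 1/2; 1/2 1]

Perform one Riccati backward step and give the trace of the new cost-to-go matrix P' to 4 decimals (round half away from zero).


14.5899

BᵀP = [-7.5000 1.0000; -6.2500 -4.5000]
S = R + BᵀPB = [3 0; 0 1] + [17.0000 3.5000; 3.5000 24.2500] = [20.0000 3.5000; 3.5000 25.2500]
BᵀPA = [16.0000 5.7500; 8.0000 -5.8750]
K = S⁻¹·BᵀPA = [0.7631 0.3364; 0.2111 -0.2793]
A−BK = [-0.2628 -0.1065; 0.3181 0.2100]
AᵀP(A−BK) = [2.1025 0.8524; 0.8524 0.4874]
P' = Q + AᵀP(A−BK) = [10.1025 4.8524; 4.8524 4.4874]
tr(P') = 14.5899


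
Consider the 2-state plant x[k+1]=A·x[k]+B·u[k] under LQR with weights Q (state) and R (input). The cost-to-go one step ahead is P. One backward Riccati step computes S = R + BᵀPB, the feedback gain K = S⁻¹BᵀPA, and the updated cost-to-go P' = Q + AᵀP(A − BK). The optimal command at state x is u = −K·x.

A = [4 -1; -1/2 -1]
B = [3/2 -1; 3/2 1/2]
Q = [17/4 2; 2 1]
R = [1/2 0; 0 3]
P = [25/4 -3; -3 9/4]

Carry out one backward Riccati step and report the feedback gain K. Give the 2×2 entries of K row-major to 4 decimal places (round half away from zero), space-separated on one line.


BᵀP = [4.8750 -1.1250; -7.7500 4.1250]
S = R + BᵀPB = [1/2 0; 0 3] + [5.6250 -5.4375; -5.4375 9.8125] = [6.1250 -5.4375; -5.4375 12.8125]
BᵀPA = [20.0625 -3.7500; -33.0625 3.6250]
K = S⁻¹·BᵀPA = [1.5799 -0.5793; -1.9100 0.0371]
A−BK = [-0.2798 -0.0939; -1.9149 -0.1495]
AᵀP(A−BK) = [17.7166 -0.5266; -0.5266 0.1931]
P' = Q + AᵀP(A−BK) = [21.9666 1.4734; 1.4734 1.1931]
tr(P') = 23.1597

1.5799 -0.5793 -1.9100 0.0371


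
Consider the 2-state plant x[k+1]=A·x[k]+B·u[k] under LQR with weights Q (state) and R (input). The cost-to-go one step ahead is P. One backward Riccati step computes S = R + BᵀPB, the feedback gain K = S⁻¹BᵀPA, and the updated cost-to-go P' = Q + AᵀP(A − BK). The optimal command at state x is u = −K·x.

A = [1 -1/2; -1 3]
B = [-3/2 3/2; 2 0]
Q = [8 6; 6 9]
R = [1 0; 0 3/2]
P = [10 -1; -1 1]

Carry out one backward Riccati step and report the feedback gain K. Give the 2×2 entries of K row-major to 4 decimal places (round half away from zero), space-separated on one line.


BᵀP = [-17.0000 3.5000; 15.0000 -1.5000]
S = R + BᵀPB = [1 0; 0 3/2] + [32.5000 -25.5000; -25.5000 22.5000] = [33.5000 -25.5000; -25.5000 24.0000]
BᵀPA = [-20.5000 19.0000; 16.5000 -12.0000]
K = S⁻¹·BᵀPA = [-0.4634 0.9756; 0.1951 0.5366]
A−BK = [0.0122 0.1585; -0.0732 1.0488]
AᵀP(A−BK) = [0.2805 -0.3537; -0.3537 2.4024]
P' = Q + AᵀP(A−BK) = [8.2805 5.6463; 5.6463 11.4024]
tr(P') = 19.6829

-0.4634 0.9756 0.1951 0.5366


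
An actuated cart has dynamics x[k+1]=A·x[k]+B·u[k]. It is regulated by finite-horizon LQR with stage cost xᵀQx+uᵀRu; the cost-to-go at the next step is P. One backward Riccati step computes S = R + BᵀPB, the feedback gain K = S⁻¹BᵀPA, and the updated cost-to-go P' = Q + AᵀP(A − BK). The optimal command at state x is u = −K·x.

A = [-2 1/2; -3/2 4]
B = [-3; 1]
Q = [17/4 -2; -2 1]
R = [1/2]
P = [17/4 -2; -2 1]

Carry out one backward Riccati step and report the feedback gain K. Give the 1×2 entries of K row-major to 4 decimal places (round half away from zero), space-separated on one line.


0.3671 0.3986

BᵀP = [-14.7500 7.0000]
S = R + BᵀPB = [1/2] + [51.2500] = [51.7500]
BᵀPA = [19.0000 20.6250]
K = S⁻¹·BᵀPA = [0.3671 0.3986]
A−BK = [-0.8986 1.6957; -1.8671 3.6014]
AᵀP(A−BK) = [0.2742 -0.3225; -0.3225 0.8424]
P' = Q + AᵀP(A−BK) = [4.5242 -2.3225; -2.3225 1.8424]
tr(P') = 6.3665


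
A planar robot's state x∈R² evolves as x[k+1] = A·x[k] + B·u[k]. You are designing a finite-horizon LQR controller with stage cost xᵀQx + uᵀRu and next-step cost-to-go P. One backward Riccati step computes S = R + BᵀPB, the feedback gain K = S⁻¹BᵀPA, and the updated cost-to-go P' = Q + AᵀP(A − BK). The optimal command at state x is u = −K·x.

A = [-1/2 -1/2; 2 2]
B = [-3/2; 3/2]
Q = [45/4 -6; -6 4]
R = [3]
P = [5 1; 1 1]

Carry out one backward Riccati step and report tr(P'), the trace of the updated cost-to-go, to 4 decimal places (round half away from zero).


BᵀP = [-6.0000 0.0000]
S = R + BᵀPB = [3] + [9.0000] = [12.0000]
BᵀPA = [3.0000 3.0000]
K = S⁻¹·BᵀPA = [0.2500 0.2500]
A−BK = [-0.1250 -0.1250; 1.6250 1.6250]
AᵀP(A−BK) = [2.5000 2.5000; 2.5000 2.5000]
P' = Q + AᵀP(A−BK) = [13.7500 -3.5000; -3.5000 6.5000]
tr(P') = 20.2500

20.2500


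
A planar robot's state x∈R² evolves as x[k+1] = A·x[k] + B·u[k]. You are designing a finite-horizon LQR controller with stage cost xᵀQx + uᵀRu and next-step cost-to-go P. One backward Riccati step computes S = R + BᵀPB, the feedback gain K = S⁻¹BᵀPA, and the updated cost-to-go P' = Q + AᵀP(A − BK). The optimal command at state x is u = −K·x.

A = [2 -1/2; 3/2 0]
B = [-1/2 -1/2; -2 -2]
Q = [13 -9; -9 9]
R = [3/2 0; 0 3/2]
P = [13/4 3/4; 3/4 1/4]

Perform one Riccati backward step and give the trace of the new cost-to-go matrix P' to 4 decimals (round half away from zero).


26.1962

BᵀP = [-3.1250 -0.8750; -3.1250 -0.8750]
S = R + BᵀPB = [3/2 0; 0 3/2] + [3.3125 3.3125; 3.3125 3.3125] = [4.8125 3.3125; 3.3125 4.8125]
BᵀPA = [-7.5625 1.5625; -7.5625 1.5625]
K = S⁻¹·BᵀPA = [-0.9308 0.1923; -0.9308 0.1923]
A−BK = [1.0692 -0.3077; -2.2231 0.7692]
AᵀP(A−BK) = [3.9846 -0.9038; -0.9038 0.2115]
P' = Q + AᵀP(A−BK) = [16.9846 -9.9038; -9.9038 9.2115]
tr(P') = 26.1962


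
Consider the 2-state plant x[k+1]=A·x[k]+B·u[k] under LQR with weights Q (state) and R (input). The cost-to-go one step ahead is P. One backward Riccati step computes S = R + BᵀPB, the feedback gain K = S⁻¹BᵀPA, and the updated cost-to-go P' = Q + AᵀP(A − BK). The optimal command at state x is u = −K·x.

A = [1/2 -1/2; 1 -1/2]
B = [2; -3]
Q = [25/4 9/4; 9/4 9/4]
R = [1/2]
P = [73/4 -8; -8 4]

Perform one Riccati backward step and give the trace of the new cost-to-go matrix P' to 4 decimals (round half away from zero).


9.3154

BᵀP = [60.5000 -28.0000]
S = R + BᵀPB = [1/2] + [205.0000] = [205.5000]
BᵀPA = [2.2500 -16.2500]
K = S⁻¹·BᵀPA = [0.0109 -0.0791]
A−BK = [0.4781 -0.3418; 1.0328 -0.7372]
AᵀP(A−BK) = [0.5379 -0.3846; -0.3846 0.2775]
P' = Q + AᵀP(A−BK) = [6.7879 1.8654; 1.8654 2.5275]
tr(P') = 9.3154
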